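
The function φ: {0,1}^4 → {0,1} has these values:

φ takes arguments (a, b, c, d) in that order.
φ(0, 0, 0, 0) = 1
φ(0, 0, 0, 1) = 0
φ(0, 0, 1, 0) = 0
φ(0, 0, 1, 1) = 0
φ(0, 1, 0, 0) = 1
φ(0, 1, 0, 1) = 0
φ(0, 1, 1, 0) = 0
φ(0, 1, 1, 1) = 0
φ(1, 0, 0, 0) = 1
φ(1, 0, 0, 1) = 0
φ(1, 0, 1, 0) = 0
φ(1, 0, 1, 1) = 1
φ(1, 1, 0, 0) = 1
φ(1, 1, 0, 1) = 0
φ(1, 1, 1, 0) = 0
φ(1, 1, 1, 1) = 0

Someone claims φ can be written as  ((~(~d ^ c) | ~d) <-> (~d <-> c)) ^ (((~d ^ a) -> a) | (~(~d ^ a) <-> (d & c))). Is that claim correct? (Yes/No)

Check the formula against φ row by row:
  a=0, b=0, c=0, d=0: formula gives 1, φ = 1 ✓
  a=0, b=0, c=0, d=1: formula gives 0, φ = 0 ✓
  a=0, b=0, c=1, d=0: formula gives 0, φ = 0 ✓
  a=0, b=0, c=1, d=1: formula gives 0, φ = 0 ✓
  …
  a=1, b=0, c=1, d=1: formula gives 0, but φ = 1 ✗
Since they disagree at (1,0,1,1), the expression is not a correct formula for φ.

No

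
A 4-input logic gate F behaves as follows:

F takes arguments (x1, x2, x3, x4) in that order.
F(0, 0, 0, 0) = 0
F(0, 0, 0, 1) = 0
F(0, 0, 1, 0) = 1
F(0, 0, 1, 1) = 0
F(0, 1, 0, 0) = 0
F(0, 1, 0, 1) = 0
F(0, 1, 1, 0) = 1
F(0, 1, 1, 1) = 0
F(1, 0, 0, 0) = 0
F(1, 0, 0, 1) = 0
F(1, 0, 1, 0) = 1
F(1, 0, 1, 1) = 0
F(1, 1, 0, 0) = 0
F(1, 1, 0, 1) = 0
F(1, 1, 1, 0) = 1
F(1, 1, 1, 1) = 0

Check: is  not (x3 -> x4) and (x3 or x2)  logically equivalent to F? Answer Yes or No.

Yes

Evaluate not (x3 -> x4) and (x3 or x2) on each row and compare to F:
  x1=0, x2=0, x3=0, x4=0: formula gives 0, F = 0 ✓
  x1=0, x2=0, x3=0, x4=1: formula gives 0, F = 0 ✓
  x1=0, x2=0, x3=1, x4=0: formula gives 1, F = 1 ✓
  x1=0, x2=0, x3=1, x4=1: formula gives 0, F = 0 ✓
  … (the remaining 12 rows also agree.)
Every row agrees, so the formula is equivalent.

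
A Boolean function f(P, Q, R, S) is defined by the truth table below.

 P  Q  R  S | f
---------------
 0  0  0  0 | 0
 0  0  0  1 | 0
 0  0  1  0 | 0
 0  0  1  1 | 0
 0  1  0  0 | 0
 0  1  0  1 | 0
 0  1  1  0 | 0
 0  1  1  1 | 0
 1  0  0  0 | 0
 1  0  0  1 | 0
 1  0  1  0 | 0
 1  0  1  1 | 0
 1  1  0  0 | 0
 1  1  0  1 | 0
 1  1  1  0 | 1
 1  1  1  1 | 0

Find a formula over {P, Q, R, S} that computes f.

f(P, Q, R, S) = ((P AND Q) AND R) AND NOT S

f is 1 on exactly one input, (1,1,1,0), whose minterm is P·Q·R·¬S. So f is just that conjunction.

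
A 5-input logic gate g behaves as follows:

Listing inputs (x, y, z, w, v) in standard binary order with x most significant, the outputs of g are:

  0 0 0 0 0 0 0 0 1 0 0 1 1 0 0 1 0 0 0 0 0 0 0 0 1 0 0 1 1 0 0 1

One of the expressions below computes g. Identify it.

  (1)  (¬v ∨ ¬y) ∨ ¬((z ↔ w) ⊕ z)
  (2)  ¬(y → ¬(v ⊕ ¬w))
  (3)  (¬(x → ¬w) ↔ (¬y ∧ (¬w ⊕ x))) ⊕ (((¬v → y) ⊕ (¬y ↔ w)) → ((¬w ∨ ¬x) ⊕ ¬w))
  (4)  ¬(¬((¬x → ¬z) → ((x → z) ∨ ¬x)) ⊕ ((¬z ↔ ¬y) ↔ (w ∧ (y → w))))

(1): at (0,0,0,0,0) it gives 1, but g = 0 — eliminated.
(3): at (0,0,0,0,0) it gives 1, but g = 0 — eliminated.
(4): at (0,0,0,0,0) it gives 1, but g = 0 — eliminated.
That leaves (2). Evaluating it on every row reproduces the table of g exactly.

2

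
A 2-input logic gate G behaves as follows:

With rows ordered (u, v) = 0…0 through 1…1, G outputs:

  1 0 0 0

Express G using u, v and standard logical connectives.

G(u, v) = NOT (u OR v)

The output is 1 only when every input is 0 — NOR of all inputs.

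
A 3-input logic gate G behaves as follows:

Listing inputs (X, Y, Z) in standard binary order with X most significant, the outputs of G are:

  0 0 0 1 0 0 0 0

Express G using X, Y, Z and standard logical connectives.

G is 1 on exactly one input, (0,1,1), whose minterm is ¬X·Y·Z. So G is just that conjunction.

G(X, Y, Z) = (X' · Y) · Z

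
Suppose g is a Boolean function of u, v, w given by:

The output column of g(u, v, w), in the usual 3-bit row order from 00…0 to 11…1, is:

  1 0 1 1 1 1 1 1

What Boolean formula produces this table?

g is 0 on exactly one input, (0,0,1), whose minterm is ¬u·¬v·w. So g is the negation of that single conjunction.

g(u, v, w) = NOT ((NOT u AND NOT v) AND w)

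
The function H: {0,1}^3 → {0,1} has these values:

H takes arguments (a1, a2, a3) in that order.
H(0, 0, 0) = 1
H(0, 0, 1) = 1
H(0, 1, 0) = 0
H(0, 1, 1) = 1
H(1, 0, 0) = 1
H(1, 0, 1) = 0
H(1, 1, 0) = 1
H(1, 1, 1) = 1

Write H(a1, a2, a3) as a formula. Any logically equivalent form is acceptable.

H(a1, a2, a3) = ¬(((¬a1 ∧ a2) ∧ ¬a3) ∨ ((a1 ∧ ¬a2) ∧ a3))

The 0-rows are (0,1,0), (1,0,1). Take each as a conjunction (¬a1·a2·¬a3, a1·¬a2·a3), form their disjunction, and complement — that gives a formula that is 1 everywhere H is.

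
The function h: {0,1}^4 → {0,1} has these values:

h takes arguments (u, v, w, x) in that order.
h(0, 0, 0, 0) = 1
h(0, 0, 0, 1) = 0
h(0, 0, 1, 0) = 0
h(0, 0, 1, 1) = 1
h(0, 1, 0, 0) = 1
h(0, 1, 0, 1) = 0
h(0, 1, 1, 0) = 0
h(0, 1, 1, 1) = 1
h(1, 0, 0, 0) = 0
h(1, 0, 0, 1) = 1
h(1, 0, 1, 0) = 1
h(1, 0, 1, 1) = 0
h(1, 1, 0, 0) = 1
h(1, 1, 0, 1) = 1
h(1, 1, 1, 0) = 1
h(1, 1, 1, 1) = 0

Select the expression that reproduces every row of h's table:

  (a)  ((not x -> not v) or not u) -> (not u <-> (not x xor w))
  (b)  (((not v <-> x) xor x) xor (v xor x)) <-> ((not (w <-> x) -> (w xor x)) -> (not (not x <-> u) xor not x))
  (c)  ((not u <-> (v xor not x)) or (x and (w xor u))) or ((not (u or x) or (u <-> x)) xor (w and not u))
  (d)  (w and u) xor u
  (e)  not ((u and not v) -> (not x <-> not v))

(b) disagrees with h on (0,0,1,0) (formula → 1, table → 0); rule it out.
(c) disagrees with h on (0,0,1,0) (formula → 1, table → 0); rule it out.
(d) disagrees with h on (0,0,0,0) (formula → 0, table → 1); rule it out.
(e) disagrees with h on (0,0,0,0) (formula → 0, table → 1); rule it out.
(a) is the remaining candidate, and it agrees with h on all 16 inputs.

a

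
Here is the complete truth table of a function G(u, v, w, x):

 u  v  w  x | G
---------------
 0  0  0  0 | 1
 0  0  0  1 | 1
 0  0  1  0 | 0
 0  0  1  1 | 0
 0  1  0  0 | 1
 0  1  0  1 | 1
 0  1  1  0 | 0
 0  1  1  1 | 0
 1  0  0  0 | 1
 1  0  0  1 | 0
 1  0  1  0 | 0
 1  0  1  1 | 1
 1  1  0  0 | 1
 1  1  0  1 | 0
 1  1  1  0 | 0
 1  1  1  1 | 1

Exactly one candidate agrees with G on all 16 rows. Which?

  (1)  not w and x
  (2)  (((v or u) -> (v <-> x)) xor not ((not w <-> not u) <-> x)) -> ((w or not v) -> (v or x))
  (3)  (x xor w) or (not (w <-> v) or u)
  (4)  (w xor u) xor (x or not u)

4

(1): at (0,0,0,0) it gives 0, but G = 1 — eliminated.
(2): at (0,0,1,1) it gives 1, but G = 0 — eliminated.
(3): at (0,0,0,0) it gives 0, but G = 1 — eliminated.
Only (4) survives; checking it on all 16 rows confirms it matches G.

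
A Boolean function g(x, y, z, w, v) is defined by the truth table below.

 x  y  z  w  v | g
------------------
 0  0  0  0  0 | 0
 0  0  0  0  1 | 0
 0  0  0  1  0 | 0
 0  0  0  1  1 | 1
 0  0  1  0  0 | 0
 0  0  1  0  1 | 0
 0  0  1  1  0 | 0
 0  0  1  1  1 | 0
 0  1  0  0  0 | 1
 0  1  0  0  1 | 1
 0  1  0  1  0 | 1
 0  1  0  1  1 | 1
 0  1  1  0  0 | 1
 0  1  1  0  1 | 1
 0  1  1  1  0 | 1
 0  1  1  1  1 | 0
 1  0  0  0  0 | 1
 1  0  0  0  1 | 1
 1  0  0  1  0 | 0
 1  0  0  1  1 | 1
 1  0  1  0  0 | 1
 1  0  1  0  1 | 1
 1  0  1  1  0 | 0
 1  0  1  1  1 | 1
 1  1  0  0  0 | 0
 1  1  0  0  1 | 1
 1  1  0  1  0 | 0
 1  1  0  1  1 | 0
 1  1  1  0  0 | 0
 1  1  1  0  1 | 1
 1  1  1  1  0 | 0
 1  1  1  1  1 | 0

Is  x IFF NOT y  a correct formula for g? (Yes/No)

No

Test each input against both g and the formula:
  x=0, y=0, z=0, w=0, v=0: formula gives 0, g = 0 ✓
  x=0, y=0, z=0, w=0, v=1: formula gives 0, g = 0 ✓
  x=0, y=0, z=0, w=1, v=0: formula gives 0, g = 0 ✓
  x=0, y=0, z=0, w=1, v=1: formula gives 0, but g = 1 ✗
Row (0,0,0,1,1) is a counterexample, so the formula is not equivalent to g.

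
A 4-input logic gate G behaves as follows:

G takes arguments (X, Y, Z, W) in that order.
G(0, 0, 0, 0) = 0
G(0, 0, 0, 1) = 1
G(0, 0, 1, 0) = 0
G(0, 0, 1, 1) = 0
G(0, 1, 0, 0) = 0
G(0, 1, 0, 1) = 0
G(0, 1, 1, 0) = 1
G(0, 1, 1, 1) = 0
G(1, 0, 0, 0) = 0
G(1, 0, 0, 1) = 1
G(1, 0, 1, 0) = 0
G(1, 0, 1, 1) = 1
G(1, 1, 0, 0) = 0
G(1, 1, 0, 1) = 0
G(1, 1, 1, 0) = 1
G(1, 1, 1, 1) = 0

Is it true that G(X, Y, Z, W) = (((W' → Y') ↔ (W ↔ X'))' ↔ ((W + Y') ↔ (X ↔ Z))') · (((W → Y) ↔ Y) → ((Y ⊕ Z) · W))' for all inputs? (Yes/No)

No

Check the formula against G row by row:
  X=0, Y=0, Z=0, W=0: formula gives 0, G = 0 ✓
  X=0, Y=0, Z=0, W=1: formula gives 1, G = 1 ✓
  X=0, Y=0, Z=1, W=0: formula gives 0, G = 0 ✓
  X=0, Y=0, Z=1, W=1: formula gives 0, G = 0 ✓
  …
  X=1, Y=0, Z=1, W=1: formula gives 0, but G = 1 ✗
A single disagreement suffices: at (1,0,1,1) they differ, so the formula does not compute G.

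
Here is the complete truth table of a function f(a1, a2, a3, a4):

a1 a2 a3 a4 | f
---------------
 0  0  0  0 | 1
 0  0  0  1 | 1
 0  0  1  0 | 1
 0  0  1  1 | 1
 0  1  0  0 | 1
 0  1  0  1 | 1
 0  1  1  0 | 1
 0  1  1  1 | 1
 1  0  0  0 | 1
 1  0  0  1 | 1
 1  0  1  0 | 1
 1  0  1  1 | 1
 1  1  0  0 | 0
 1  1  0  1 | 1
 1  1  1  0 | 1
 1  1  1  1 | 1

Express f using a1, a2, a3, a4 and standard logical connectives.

f(a1, a2, a3, a4) = NOT (((a1 AND a2) AND NOT a3) AND NOT a4)

f is 0 on exactly one input, (1,1,0,0), whose minterm is a1·a2·¬a3·¬a4. So f is the negation of that single conjunction.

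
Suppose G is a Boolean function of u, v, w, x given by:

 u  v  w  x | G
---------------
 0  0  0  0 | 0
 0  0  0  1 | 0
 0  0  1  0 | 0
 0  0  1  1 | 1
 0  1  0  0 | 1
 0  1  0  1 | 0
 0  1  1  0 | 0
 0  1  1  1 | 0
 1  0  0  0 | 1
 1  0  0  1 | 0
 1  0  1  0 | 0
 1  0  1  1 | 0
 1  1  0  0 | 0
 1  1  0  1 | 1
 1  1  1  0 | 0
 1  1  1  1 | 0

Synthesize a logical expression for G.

The 1-rows are (0,0,1,1), (0,1,0,0), (1,0,0,0), (1,1,0,1). Each contributes one minterm — ¬u·¬v·w·x; ¬u·v·¬w·¬x; u·¬v·¬w·¬x; u·v·¬w·x — and their disjunction is a sum-of-products form of G.

G(u, v, w, x) = (((((not u and not v) and w) and x) or (((not u and v) and not w) and not x)) or (((u and not v) and not w) and not x)) or (((u and v) and not w) and x)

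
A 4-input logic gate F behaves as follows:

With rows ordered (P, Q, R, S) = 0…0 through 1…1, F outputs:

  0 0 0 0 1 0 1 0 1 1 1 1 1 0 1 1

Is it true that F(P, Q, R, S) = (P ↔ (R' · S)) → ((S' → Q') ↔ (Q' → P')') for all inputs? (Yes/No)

Test each input against both F and the formula:
  P=0, Q=0, R=0, S=0: formula gives 0, F = 0 ✓
  P=0, Q=0, R=0, S=1: formula gives 1, but F = 0 ✗
A single disagreement suffices: at (0,0,0,1) they differ, so the formula does not compute F.

No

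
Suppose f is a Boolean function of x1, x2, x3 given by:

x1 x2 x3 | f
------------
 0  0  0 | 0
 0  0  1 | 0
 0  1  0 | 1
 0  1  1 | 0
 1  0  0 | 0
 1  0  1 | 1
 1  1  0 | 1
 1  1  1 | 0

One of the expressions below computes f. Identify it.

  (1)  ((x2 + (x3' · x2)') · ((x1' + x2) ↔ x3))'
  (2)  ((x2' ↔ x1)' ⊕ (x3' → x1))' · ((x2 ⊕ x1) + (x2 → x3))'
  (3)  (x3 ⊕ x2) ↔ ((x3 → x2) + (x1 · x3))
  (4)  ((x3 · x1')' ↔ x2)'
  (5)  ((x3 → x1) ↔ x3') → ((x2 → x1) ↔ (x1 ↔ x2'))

3

(1) disagrees with f on (0,0,0) (formula → 1, table → 0); rule it out.
(2) disagrees with f on (0,1,0) (formula → 0, table → 1); rule it out.
(4) disagrees with f on (0,0,0) (formula → 1, table → 0); rule it out.
(5) disagrees with f on (0,1,0) (formula → 0, table → 1); rule it out.
That leaves (3). Evaluating it on every row reproduces the table of f exactly.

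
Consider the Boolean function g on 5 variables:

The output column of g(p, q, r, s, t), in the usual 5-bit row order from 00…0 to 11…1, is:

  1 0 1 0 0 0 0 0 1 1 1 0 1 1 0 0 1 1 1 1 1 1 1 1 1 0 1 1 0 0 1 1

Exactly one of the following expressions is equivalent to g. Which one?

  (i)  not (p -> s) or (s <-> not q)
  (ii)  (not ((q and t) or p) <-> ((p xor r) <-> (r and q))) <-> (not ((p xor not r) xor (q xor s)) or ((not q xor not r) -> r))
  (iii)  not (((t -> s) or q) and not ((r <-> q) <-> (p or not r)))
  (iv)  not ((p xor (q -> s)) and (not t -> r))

(i) disagrees with g on (0,0,0,0,0) (formula → 0, table → 1); rule it out.
(ii) disagrees with g on (0,0,0,0,1) (formula → 1, table → 0); rule it out.
(iii) disagrees with g on (0,0,0,0,1) (formula → 1, table → 0); rule it out.
Only (iv) survives; checking it on all 32 rows confirms it matches g.

iv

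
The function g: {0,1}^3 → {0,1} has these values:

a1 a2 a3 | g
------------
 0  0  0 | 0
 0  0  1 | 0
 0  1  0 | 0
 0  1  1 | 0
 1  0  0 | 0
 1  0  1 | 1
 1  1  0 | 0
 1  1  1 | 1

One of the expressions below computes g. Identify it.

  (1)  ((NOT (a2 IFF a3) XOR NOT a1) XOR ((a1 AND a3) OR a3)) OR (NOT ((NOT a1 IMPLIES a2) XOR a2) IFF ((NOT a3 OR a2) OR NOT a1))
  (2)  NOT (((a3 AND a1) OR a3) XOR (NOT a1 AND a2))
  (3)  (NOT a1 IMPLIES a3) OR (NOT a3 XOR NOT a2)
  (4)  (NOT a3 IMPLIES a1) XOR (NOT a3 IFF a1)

(1): at (0,0,0) it gives 1, but g = 0 — eliminated.
(2): at (0,0,0) it gives 1, but g = 0 — eliminated.
(3): at (0,0,1) it gives 1, but g = 0 — eliminated.
(4) is the remaining candidate, and it agrees with g on all 8 inputs.

4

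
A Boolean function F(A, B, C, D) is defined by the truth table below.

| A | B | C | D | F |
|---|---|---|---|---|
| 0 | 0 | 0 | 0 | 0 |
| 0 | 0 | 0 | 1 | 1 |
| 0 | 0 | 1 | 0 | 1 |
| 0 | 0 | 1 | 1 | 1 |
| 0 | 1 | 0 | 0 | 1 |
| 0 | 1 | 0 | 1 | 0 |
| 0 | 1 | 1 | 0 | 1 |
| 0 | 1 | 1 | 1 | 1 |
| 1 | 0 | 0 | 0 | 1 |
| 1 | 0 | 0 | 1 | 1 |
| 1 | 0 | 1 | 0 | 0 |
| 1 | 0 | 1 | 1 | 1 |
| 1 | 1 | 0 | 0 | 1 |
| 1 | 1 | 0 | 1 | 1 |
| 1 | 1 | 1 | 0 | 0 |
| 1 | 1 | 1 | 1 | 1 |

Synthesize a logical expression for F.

There are just 4 zero rows: (0,0,0,0), (0,1,0,1), (1,0,1,0), (1,1,1,0). Their minterms are ¬A·¬B·¬C·¬D, ¬A·B·¬C·D, A·¬B·C·¬D, A·B·C·¬D; the OR of those covers precisely the 0-outputs, and negating it yields F.

F(A, B, C, D) = not ((((((not A and not B) and not C) and not D) or (((not A and B) and not C) and D)) or (((A and not B) and C) and not D)) or (((A and B) and C) and not D))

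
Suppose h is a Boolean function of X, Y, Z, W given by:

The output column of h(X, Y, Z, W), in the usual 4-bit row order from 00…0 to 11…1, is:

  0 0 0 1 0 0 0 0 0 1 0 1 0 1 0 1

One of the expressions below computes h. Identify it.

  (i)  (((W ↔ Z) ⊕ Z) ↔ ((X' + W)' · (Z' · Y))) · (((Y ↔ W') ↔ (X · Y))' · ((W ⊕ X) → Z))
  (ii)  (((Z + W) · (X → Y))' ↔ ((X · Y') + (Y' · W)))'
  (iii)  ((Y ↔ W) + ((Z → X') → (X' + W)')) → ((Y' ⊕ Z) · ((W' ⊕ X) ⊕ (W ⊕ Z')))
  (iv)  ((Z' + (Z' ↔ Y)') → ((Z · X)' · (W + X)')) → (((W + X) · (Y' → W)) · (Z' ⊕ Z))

i

(ii): at (0,0,0,0) it gives 1, but h = 0 — eliminated.
(iii): at (0,0,0,1) it gives 1, but h = 0 — eliminated.
(iv): at (0,0,0,1) it gives 1, but h = 0 — eliminated.
(i) is the remaining candidate, and it agrees with h on all 16 inputs.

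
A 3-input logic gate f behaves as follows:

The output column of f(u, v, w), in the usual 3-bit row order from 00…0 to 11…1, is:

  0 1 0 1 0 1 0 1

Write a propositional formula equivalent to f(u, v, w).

The output simply equals w.

f(u, v, w) = w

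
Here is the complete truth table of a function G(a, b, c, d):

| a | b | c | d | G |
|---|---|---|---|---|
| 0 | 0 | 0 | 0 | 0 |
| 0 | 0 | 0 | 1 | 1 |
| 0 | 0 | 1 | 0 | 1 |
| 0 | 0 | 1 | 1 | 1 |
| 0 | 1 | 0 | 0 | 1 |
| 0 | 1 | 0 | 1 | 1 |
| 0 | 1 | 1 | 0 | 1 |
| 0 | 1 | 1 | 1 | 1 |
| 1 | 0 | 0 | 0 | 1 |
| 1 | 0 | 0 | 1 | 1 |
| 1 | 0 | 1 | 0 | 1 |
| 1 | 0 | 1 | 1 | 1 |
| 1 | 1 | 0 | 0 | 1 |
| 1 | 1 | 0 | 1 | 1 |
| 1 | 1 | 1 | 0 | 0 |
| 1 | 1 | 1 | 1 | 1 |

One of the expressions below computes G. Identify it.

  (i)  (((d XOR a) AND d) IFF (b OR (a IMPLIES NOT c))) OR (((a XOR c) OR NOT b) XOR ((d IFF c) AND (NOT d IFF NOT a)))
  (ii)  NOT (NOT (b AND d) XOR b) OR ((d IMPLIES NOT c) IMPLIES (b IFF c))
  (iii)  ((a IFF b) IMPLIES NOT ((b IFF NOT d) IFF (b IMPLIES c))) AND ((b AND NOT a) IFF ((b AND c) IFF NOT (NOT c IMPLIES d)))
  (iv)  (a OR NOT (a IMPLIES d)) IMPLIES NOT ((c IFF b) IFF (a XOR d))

i

(ii) fails at (0,0,0,0): the formula yields 1, G is 0.
(iii) fails at (0,0,0,0): the formula yields 1, G is 0.
(iv) fails at (0,0,0,0): the formula yields 1, G is 0.
(i) is the remaining candidate, and it agrees with G on all 16 inputs.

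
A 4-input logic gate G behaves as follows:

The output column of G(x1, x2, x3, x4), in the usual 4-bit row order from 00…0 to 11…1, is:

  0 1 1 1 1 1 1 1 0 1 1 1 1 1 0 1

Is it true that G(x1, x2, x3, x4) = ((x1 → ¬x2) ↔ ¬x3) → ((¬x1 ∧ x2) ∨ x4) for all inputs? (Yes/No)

Test each input against both G and the formula:
  x1=0, x2=0, x3=0, x4=0: formula gives 0, G = 0 ✓
  x1=0, x2=0, x3=0, x4=1: formula gives 1, G = 1 ✓
  x1=0, x2=0, x3=1, x4=0: formula gives 1, G = 1 ✓
  x1=0, x2=0, x3=1, x4=1: formula gives 1, G = 1 ✓
  …and likewise for the remaining 12 rows.
All 16 rows match — the expression computes G exactly.

Yes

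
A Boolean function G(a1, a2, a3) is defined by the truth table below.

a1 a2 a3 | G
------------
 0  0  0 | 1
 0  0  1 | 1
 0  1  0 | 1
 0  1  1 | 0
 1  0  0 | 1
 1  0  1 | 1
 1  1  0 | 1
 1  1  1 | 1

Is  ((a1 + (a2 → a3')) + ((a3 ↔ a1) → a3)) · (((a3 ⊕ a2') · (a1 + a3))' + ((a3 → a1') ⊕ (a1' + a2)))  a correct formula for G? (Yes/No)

Check the formula against G row by row:
  a1=0, a2=0, a3=0: formula gives 1, G = 1 ✓
  a1=0, a2=0, a3=1: formula gives 1, G = 1 ✓
  a1=0, a2=1, a3=0: formula gives 1, G = 1 ✓
  a1=0, a2=1, a3=1: formula gives 0, G = 0 ✓
  a1=1, a2=0, a3=0: formula gives 1, G = 1 ✓
  …and likewise for the remaining 3 rows.
All 8 rows match — the expression computes G exactly.

Yes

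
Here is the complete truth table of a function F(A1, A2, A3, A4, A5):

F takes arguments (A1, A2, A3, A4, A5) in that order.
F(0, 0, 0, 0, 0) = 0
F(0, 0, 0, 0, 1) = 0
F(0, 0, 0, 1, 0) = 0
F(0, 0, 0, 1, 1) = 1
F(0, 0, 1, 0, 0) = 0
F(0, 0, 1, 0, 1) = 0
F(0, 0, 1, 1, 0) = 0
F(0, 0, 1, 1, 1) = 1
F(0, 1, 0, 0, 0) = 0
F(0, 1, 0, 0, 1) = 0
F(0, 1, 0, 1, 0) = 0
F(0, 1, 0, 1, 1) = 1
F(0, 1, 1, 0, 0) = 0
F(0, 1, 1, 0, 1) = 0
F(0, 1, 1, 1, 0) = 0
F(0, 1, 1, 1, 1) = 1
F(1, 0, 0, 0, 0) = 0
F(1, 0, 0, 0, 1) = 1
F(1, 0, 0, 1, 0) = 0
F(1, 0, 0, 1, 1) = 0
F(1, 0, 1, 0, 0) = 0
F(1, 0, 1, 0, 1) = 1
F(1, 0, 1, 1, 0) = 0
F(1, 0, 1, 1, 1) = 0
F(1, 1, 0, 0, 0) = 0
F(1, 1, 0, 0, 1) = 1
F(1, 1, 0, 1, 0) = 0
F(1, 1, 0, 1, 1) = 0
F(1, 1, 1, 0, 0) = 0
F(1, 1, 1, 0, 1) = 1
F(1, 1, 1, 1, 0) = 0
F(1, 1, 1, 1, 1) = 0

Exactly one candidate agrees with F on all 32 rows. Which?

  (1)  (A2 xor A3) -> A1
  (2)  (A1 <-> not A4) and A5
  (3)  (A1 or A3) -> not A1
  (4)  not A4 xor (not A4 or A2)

2

(1) fails at (0,0,0,0,0): the formula yields 1, F is 0.
(3) fails at (0,0,0,0,0): the formula yields 1, F is 0.
(4) fails at (0,0,0,1,1): the formula yields 0, F is 1.
Only (2) survives; checking it on all 32 rows confirms it matches F.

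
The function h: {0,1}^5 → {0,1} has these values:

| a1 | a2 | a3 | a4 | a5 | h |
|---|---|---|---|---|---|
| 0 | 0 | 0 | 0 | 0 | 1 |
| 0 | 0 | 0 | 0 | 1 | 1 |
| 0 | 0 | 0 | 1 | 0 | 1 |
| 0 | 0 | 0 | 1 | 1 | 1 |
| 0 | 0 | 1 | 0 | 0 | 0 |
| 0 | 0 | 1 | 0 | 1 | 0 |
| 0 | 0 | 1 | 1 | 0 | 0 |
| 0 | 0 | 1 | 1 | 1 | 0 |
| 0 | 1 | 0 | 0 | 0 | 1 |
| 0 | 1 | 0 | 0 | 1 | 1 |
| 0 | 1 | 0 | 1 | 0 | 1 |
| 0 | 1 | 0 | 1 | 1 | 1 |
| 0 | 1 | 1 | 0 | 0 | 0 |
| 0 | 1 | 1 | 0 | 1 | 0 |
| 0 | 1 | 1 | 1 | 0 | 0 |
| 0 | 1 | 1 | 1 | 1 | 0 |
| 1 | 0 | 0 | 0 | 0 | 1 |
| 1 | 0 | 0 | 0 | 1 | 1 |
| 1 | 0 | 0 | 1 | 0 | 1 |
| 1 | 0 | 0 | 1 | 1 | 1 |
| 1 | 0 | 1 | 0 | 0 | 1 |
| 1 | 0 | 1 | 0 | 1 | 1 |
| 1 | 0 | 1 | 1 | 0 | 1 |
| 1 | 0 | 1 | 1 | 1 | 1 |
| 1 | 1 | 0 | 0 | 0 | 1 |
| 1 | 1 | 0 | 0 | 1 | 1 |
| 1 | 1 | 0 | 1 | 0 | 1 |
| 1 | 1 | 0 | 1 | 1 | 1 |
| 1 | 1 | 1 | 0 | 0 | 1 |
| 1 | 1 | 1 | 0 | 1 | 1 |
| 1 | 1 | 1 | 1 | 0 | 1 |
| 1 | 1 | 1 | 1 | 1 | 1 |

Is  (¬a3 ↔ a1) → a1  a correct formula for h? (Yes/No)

Yes

Evaluate (¬a3 ↔ a1) → a1 on each row and compare to h:
  a1=0, a2=0, a3=0, a4=0, a5=0: formula gives 1, h = 1 ✓
  a1=0, a2=0, a3=0, a4=0, a5=1: formula gives 1, h = 1 ✓
  a1=0, a2=0, a3=0, a4=1, a5=0: formula gives 1, h = 1 ✓
  a1=0, a2=0, a3=0, a4=1, a5=1: formula gives 1, h = 1 ✓
  … (the remaining 28 rows also agree.)
Every row agrees, so the formula is equivalent.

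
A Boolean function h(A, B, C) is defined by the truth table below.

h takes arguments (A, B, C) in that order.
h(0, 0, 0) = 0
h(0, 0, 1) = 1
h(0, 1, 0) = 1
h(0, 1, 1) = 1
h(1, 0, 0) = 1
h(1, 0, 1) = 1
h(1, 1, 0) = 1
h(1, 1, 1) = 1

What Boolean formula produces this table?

h(A, B, C) = (A OR B) OR C

The output is 1 whenever at least one input is 1 — the OR of all inputs.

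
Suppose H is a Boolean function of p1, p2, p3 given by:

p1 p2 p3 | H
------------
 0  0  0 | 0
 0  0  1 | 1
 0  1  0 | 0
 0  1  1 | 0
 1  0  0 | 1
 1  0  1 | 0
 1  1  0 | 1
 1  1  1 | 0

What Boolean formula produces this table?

H(p1, p2, p3) = (((NOT p1 AND NOT p2) AND p3) OR ((p1 AND NOT p2) AND NOT p3)) OR ((p1 AND p2) AND NOT p3)

The 1-rows are (0,0,1), (1,0,0), (1,1,0). Each contributes one minterm — ¬p1·¬p2·p3; p1·¬p2·¬p3; p1·p2·¬p3 — and their disjunction is a sum-of-products form of H.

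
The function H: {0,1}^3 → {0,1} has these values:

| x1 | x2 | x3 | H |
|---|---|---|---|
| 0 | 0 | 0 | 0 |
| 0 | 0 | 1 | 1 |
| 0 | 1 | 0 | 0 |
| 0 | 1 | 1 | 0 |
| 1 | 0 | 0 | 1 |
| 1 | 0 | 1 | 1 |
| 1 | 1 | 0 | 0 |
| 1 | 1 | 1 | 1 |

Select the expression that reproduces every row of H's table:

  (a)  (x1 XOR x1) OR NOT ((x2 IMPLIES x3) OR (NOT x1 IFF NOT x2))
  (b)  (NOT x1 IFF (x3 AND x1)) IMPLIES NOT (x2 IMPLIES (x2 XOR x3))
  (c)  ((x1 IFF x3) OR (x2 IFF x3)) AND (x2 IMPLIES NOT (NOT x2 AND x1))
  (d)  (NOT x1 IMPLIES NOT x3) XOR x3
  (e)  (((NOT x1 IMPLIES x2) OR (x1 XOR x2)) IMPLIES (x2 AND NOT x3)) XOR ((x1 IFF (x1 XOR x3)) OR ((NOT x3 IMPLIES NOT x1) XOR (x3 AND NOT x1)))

(a) fails at (0,0,1): the formula yields 0, H is 1.
(b) fails at (0,0,0): the formula yields 1, H is 0.
(c) fails at (0,0,0): the formula yields 1, H is 0.
(d) fails at (0,0,0): the formula yields 1, H is 0.
Only (e) survives; checking it on all 8 rows confirms it matches H.

e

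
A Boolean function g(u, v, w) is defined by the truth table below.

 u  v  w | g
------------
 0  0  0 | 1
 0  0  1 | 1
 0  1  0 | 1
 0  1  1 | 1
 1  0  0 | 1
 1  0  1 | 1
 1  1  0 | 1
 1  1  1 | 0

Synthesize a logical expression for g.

Only row (1,1,1) gives 0. So g is 1 everywhere except there — the complement of the minterm u·v·w.

g(u, v, w) = ¬((u ∧ v) ∧ w)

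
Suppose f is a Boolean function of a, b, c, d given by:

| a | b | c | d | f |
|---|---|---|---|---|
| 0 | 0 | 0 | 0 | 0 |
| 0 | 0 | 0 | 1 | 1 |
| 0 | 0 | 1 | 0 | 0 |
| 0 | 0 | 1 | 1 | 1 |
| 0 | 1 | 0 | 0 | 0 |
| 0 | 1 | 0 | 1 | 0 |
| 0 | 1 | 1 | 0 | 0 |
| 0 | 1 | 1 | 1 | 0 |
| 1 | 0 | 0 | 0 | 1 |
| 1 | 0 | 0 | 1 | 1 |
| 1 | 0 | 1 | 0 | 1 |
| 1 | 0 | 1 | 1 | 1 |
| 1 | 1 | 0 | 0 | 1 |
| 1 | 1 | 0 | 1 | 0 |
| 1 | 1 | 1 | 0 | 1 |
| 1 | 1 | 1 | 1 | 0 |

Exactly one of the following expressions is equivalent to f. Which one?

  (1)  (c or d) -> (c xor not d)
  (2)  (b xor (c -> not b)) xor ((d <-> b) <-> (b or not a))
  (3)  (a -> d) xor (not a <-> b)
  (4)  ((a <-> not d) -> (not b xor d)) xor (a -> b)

4

(1) fails at (0,0,0,0): the formula yields 1, f is 0.
(2) fails at (0,1,0,1): the formula yields 1, f is 0.
(3) fails at (0,0,0,0): the formula yields 1, f is 0.
Only (4) survives; checking it on all 16 rows confirms it matches f.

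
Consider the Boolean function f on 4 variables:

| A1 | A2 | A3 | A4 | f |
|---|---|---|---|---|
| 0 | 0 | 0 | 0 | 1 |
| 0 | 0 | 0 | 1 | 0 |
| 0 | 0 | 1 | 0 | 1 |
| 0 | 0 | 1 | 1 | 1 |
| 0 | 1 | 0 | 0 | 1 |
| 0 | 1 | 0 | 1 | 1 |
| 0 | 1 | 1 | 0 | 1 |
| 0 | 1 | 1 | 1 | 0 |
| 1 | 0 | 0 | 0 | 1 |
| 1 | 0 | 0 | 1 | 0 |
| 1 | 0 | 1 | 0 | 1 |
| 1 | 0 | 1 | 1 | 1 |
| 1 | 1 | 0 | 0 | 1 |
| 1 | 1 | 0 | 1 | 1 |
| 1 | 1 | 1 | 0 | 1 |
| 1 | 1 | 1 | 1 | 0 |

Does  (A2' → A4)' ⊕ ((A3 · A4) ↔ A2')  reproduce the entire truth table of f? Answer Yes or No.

Test each input against both f and the formula:
  A1=0, A2=0, A3=0, A4=0: formula gives 1, f = 1 ✓
  A1=0, A2=0, A3=0, A4=1: formula gives 0, f = 0 ✓
  A1=0, A2=0, A3=1, A4=0: formula gives 1, f = 1 ✓
  A1=0, A2=0, A3=1, A4=1: formula gives 1, f = 1 ✓
  … (the remaining 12 rows also agree.)
All 16 rows match — the expression computes f exactly.

Yes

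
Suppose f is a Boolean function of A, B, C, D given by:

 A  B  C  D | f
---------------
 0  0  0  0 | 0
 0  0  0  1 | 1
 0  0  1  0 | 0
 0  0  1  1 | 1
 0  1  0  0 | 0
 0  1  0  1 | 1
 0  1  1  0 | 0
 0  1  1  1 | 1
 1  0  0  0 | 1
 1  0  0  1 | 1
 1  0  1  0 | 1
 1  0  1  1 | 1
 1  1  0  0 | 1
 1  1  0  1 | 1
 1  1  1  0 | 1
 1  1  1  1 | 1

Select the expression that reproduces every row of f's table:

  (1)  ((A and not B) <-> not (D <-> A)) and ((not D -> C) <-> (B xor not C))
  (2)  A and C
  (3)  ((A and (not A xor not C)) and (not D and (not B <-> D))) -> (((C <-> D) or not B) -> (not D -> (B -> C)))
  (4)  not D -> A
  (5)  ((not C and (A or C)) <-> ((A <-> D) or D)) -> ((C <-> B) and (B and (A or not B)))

(1): at (0,0,0,1) it gives 0, but f = 1 — eliminated.
(2): at (0,0,0,1) it gives 0, but f = 1 — eliminated.
(3): at (0,0,0,0) it gives 1, but f = 0 — eliminated.
(5): at (0,0,0,0) it gives 1, but f = 0 — eliminated.
That leaves (4). Evaluating it on every row reproduces the table of f exactly.

4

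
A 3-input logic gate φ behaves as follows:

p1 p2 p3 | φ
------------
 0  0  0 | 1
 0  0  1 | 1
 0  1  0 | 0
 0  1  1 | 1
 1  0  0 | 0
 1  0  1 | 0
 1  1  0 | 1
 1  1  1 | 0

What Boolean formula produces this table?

φ(p1, p2, p3) = ((((not p1 and not p2) and not p3) or ((not p1 and not p2) and p3)) or ((not p1 and p2) and p3)) or ((p1 and p2) and not p3)

The 1-rows are (0,0,0), (0,0,1), (0,1,1), (1,1,0). Each contributes one minterm — ¬p1·¬p2·¬p3; ¬p1·¬p2·p3; ¬p1·p2·p3; p1·p2·¬p3 — and their disjunction is a sum-of-products form of φ.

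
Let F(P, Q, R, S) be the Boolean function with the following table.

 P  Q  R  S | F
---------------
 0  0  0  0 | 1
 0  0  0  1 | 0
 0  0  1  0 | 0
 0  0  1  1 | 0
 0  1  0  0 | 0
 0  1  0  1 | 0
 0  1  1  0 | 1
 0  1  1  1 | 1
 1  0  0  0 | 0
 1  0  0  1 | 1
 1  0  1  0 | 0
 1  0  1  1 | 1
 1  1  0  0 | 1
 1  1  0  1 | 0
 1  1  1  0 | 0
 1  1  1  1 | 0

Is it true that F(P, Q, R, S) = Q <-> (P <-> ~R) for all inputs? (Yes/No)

No

Evaluate Q <-> (P <-> ~R) on each row and compare to F:
  P=0, Q=0, R=0, S=0: formula gives 1, F = 1 ✓
  P=0, Q=0, R=0, S=1: formula gives 1, but F = 0 ✗
Row (0,0,0,1) is a counterexample, so the formula is not equivalent to F.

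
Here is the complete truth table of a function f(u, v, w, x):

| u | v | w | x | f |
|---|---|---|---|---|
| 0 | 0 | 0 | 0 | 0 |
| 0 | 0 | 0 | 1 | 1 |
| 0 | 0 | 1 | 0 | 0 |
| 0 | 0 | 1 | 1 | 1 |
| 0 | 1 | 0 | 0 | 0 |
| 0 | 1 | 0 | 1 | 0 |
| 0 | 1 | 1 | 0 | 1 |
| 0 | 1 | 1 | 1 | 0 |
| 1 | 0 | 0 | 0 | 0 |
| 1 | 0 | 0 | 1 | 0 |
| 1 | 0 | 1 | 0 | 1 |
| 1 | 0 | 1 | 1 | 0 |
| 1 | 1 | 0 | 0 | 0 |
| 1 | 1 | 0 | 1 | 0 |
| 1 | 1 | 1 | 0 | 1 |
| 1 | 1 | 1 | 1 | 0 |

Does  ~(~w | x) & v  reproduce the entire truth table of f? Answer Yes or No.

Test each input against both f and the formula:
  u=0, v=0, w=0, x=0: formula gives 0, f = 0 ✓
  u=0, v=0, w=0, x=1: formula gives 0, but f = 1 ✗
A single disagreement suffices: at (0,0,0,1) they differ, so the formula does not compute f.

No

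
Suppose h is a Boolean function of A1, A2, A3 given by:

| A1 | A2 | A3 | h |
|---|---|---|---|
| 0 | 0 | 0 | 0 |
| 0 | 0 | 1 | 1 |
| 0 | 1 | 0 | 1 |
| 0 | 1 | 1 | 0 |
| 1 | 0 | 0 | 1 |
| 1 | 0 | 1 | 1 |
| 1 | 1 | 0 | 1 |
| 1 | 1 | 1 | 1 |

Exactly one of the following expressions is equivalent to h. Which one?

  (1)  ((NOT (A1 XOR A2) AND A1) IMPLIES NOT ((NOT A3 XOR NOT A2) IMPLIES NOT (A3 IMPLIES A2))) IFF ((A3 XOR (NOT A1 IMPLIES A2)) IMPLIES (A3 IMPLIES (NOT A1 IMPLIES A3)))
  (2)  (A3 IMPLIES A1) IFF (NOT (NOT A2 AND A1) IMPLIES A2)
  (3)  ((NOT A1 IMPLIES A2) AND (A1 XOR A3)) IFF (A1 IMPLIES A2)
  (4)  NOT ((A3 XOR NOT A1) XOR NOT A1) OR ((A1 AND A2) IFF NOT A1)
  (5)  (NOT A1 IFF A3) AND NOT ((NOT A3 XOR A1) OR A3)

2

(1): at (0,0,0) it gives 1, but h = 0 — eliminated.
(3): at (0,0,1) it gives 0, but h = 1 — eliminated.
(4): at (0,0,0) it gives 1, but h = 0 — eliminated.
(5): at (0,0,1) it gives 0, but h = 1 — eliminated.
(2) is the remaining candidate, and it agrees with h on all 8 inputs.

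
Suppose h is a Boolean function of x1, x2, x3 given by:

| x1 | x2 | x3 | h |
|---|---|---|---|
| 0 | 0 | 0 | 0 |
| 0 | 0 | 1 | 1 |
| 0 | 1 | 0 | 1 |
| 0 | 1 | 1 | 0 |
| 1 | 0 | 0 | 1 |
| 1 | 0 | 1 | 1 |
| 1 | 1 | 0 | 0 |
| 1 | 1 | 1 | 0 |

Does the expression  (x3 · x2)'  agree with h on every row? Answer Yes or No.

Evaluate (x3 · x2)' on each row and compare to h:
  x1=0, x2=0, x3=0: formula gives 1, but h = 0 ✗
A single disagreement suffices: at (0,0,0) they differ, so the formula does not compute h.

No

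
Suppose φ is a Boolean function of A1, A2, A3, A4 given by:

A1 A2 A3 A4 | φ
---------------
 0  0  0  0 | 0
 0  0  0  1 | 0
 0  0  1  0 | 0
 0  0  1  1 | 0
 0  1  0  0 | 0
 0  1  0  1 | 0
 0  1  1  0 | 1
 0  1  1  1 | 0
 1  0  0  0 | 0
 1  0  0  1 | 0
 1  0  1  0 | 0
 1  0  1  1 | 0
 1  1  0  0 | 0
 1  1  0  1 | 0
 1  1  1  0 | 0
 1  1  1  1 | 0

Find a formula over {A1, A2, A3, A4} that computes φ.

Only row (0,1,1,0) gives 1. That row's minterm ¬A1·A2·A3·¬A4 is φ directly.

φ(A1, A2, A3, A4) = ((not A1 and A2) and A3) and not A4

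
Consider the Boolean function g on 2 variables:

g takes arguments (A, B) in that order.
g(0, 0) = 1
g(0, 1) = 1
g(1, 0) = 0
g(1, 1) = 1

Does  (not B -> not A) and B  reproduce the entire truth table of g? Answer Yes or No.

Evaluate (not B -> not A) and B on each row and compare to g:
  A=0, B=0: formula gives 0, but g = 1 ✗
Since they disagree at (0,0), the expression is not a correct formula for g.

No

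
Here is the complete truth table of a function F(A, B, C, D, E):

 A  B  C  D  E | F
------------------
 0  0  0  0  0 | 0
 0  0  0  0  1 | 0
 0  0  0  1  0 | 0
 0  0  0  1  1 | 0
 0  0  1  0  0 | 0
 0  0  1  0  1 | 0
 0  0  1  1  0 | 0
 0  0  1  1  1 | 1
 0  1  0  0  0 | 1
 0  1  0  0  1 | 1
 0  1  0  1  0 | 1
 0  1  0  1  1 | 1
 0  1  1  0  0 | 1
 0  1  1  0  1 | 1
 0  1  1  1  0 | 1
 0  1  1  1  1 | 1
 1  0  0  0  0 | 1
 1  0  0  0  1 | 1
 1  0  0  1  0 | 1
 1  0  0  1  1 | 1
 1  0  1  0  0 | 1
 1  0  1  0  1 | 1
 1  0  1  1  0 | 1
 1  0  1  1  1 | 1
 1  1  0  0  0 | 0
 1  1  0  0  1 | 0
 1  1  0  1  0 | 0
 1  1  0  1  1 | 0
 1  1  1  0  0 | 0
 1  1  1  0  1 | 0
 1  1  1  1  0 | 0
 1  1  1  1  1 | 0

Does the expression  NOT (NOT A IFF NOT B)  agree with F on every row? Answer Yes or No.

No

Evaluate NOT (NOT A IFF NOT B) on each row and compare to F:
  A=0, B=0, C=0, D=0, E=0: formula gives 0, F = 0 ✓
  A=0, B=0, C=0, D=0, E=1: formula gives 0, F = 0 ✓
  A=0, B=0, C=0, D=1, E=0: formula gives 0, F = 0 ✓
  A=0, B=0, C=0, D=1, E=1: formula gives 0, F = 0 ✓
  …
  A=0, B=0, C=1, D=1, E=1: formula gives 0, but F = 1 ✗
Since they disagree at (0,0,1,1,1), the expression is not a correct formula for F.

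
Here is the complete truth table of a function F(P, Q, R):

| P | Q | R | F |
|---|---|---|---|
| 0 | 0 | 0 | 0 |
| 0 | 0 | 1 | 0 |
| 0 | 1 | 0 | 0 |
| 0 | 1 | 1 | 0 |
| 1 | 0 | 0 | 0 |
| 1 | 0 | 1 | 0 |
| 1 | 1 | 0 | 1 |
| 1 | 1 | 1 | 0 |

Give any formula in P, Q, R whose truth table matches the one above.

Only row (1,1,0) gives 1. That row's minterm P·Q·¬R is F directly.

F(P, Q, R) = (P · Q) · R'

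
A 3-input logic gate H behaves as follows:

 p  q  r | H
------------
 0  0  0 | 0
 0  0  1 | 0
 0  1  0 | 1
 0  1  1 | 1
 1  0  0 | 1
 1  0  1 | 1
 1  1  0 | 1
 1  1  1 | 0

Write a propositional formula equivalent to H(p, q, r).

H(p, q, r) = ~((((~p & ~q) & ~r) | ((~p & ~q) & r)) | ((p & q) & r))

There are just 3 zero rows: (0,0,0), (0,0,1), (1,1,1). Their minterms are ¬p·¬q·¬r, ¬p·¬q·r, p·q·r; the OR of those covers precisely the 0-outputs, and negating it yields H.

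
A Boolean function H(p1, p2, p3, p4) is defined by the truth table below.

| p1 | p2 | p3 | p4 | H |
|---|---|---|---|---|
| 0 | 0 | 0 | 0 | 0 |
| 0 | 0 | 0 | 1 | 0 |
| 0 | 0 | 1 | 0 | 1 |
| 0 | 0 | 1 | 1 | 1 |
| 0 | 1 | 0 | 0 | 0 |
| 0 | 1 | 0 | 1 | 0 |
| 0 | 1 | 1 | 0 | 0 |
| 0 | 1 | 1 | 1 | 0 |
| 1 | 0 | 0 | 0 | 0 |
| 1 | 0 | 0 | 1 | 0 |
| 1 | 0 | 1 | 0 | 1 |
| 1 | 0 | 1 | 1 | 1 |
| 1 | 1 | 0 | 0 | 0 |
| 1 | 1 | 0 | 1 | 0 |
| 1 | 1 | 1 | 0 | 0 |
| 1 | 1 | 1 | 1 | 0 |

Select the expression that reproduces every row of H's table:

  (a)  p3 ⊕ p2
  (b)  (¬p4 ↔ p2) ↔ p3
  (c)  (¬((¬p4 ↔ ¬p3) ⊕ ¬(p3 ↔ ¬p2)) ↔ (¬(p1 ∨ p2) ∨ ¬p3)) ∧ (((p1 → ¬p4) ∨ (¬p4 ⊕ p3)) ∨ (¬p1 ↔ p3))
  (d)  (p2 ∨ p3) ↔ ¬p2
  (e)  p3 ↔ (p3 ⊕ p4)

(a) fails at (0,1,0,0): the formula yields 1, H is 0.
(b) fails at (0,0,0,0): the formula yields 1, H is 0.
(c) fails at (0,0,0,0): the formula yields 1, H is 0.
(e) fails at (0,0,0,0): the formula yields 1, H is 0.
That leaves (d). Evaluating it on every row reproduces the table of H exactly.

d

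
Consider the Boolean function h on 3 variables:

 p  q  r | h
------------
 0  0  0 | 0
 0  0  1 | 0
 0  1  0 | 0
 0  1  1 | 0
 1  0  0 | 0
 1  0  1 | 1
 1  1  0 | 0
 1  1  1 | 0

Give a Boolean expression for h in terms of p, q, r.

h is 1 on exactly one input, (1,0,1), whose minterm is p·¬q·r. So h is just that conjunction.

h(p, q, r) = (p AND NOT q) AND r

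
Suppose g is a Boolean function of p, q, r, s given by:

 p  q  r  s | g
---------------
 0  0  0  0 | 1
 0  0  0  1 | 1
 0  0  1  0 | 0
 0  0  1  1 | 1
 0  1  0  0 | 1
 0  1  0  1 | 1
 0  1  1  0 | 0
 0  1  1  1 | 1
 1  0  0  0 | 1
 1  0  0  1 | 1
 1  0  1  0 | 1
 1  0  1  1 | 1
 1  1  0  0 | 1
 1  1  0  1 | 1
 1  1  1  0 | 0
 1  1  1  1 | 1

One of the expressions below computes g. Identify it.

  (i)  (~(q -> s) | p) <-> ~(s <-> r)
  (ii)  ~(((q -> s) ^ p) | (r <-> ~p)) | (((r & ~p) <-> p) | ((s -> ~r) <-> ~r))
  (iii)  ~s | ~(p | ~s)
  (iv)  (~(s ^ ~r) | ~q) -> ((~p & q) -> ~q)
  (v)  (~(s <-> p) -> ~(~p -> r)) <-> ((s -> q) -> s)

ii

(i) disagrees with g on (0,0,0,1) (formula → 0, table → 1); rule it out.
(iii) disagrees with g on (0,0,1,0) (formula → 1, table → 0); rule it out.
(iv) disagrees with g on (0,0,1,0) (formula → 1, table → 0); rule it out.
(v) disagrees with g on (0,0,0,0) (formula → 0, table → 1); rule it out.
(ii) is the remaining candidate, and it agrees with g on all 16 inputs.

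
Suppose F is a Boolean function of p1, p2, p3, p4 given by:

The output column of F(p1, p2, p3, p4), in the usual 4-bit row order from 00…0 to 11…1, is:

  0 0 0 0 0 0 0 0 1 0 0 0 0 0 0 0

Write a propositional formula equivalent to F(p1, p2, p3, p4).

F(p1, p2, p3, p4) = ((p1 AND NOT p2) AND NOT p3) AND NOT p4

Only row (1,0,0,0) gives 1. That row's minterm p1·¬p2·¬p3·¬p4 is F directly.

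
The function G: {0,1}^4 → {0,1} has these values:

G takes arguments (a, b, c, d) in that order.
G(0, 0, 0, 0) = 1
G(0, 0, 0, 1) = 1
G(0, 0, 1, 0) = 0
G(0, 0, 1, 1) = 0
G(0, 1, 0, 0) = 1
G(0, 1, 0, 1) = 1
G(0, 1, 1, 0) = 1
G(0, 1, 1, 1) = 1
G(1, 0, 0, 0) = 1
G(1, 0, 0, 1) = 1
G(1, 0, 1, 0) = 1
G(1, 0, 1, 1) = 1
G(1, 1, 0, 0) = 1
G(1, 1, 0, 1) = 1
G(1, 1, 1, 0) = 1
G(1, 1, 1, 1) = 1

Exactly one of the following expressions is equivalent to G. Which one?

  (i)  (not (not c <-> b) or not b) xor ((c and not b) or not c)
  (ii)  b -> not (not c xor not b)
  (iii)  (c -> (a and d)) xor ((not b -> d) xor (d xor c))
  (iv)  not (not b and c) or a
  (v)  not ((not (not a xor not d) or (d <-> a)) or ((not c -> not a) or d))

(i) disagrees with G on (0,0,0,0) (formula → 0, table → 1); rule it out.
(ii) disagrees with G on (0,0,1,0) (formula → 1, table → 0); rule it out.
(iii) disagrees with G on (0,0,1,0) (formula → 1, table → 0); rule it out.
(v) disagrees with G on (0,0,0,0) (formula → 0, table → 1); rule it out.
Only (iv) survives; checking it on all 16 rows confirms it matches G.

iv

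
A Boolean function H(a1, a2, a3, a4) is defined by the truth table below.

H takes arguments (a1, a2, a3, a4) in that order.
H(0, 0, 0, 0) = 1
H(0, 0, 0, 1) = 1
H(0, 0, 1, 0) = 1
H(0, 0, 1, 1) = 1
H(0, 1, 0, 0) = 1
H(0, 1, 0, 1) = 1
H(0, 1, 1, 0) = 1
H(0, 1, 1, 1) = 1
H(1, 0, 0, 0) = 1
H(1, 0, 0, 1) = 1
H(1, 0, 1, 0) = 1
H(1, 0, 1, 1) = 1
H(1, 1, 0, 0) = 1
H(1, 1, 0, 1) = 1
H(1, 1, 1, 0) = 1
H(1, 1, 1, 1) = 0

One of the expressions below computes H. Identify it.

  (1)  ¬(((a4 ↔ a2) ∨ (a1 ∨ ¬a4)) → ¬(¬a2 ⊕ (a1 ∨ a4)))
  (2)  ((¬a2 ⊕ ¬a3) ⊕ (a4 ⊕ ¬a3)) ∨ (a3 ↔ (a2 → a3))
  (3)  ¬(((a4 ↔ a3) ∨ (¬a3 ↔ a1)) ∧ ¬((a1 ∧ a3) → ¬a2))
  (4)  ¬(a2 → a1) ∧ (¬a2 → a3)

(1): at (0,0,0,1) it gives 0, but H = 1 — eliminated.
(2): at (0,0,0,1) it gives 0, but H = 1 — eliminated.
(4): at (0,0,0,0) it gives 0, but H = 1 — eliminated.
That leaves (3). Evaluating it on every row reproduces the table of H exactly.

3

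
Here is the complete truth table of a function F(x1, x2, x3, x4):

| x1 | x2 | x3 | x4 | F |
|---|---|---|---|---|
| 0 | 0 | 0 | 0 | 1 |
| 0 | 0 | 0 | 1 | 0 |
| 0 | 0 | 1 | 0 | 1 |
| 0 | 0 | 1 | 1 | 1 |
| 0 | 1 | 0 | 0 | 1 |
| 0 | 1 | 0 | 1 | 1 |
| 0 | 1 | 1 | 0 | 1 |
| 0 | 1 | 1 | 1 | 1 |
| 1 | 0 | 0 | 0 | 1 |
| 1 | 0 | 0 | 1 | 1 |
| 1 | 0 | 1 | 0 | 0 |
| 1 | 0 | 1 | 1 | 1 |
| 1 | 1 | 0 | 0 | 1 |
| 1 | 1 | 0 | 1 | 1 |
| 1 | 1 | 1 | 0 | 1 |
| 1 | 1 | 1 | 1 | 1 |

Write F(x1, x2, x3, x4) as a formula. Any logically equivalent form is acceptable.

F is 0 on only 2 rows — (0,0,0,1), (1,0,1,0). Writing each as a minterm (¬x1·¬x2·¬x3·x4, x1·¬x2·x3·¬x4) and OR-ing them characterizes exactly where F=0, so F is the negation of that disjunction.

F(x1, x2, x3, x4) = ((((x1' · x2') · x3') · x4) + (((x1 · x2') · x3) · x4'))'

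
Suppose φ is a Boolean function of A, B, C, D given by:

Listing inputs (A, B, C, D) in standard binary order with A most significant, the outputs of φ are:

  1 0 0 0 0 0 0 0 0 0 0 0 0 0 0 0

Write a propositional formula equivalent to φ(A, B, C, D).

φ(A, B, C, D) = not (((A or B) or C) or D)

The output is 1 only when every input is 0 — NOR of all inputs.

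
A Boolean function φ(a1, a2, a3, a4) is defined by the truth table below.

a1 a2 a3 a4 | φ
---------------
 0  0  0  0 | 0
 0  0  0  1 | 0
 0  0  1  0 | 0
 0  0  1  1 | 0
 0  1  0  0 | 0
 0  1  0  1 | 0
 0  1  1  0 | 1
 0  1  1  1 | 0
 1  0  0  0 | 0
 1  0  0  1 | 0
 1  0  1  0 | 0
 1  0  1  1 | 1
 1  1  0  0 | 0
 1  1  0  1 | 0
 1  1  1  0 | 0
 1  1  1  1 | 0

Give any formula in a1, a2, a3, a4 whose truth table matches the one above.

Collect the rows where φ=1 — (0,1,1,0), (1,0,1,1) — and write one minterm per row: ¬a1·a2·a3·¬a4, a1·¬a2·a3·a4. Their union (logical OR) reproduces the table exactly.

φ(a1, a2, a3, a4) = (((¬a1 ∧ a2) ∧ a3) ∧ ¬a4) ∨ (((a1 ∧ ¬a2) ∧ a3) ∧ a4)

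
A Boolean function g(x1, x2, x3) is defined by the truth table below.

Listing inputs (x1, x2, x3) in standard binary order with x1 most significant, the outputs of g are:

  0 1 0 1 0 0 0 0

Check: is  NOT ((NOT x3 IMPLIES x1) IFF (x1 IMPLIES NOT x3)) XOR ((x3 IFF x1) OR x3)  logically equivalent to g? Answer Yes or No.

Yes

Test each input against both g and the formula:
  x1=0, x2=0, x3=0: formula gives 0, g = 0 ✓
  x1=0, x2=0, x3=1: formula gives 1, g = 1 ✓
  x1=0, x2=1, x3=0: formula gives 0, g = 0 ✓
  x1=0, x2=1, x3=1: formula gives 1, g = 1 ✓
  x1=1, x2=0, x3=0: formula gives 0, g = 0 ✓
  …and likewise for the remaining 3 rows.
Every row agrees, so the formula is equivalent.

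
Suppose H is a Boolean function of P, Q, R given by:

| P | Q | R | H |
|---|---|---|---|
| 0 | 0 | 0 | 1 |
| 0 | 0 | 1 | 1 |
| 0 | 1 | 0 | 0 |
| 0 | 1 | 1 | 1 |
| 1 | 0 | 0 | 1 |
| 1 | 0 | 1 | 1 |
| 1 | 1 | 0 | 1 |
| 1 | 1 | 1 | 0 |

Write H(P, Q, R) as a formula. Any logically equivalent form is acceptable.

The 0-rows are (0,1,0), (1,1,1). Take each as a conjunction (¬P·Q·¬R, P·Q·R), form their disjunction, and complement — that gives a formula that is 1 everywhere H is.

H(P, Q, R) = ¬(((¬P ∧ Q) ∧ ¬R) ∨ ((P ∧ Q) ∧ R))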